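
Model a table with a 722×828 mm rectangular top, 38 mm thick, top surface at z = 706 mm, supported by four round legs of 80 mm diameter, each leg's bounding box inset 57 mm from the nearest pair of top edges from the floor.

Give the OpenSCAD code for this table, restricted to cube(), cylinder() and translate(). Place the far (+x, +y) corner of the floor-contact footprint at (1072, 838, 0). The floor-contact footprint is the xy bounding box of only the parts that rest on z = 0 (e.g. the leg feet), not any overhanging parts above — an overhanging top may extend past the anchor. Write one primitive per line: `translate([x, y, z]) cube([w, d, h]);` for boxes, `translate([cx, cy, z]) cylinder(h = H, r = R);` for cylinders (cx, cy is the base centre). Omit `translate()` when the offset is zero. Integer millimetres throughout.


translate([407, 67, 668]) cube([722, 828, 38]);
translate([504, 164, 0]) cylinder(h = 668, r = 40);
translate([1032, 164, 0]) cylinder(h = 668, r = 40);
translate([504, 798, 0]) cylinder(h = 668, r = 40);
translate([1032, 798, 0]) cylinder(h = 668, r = 40);


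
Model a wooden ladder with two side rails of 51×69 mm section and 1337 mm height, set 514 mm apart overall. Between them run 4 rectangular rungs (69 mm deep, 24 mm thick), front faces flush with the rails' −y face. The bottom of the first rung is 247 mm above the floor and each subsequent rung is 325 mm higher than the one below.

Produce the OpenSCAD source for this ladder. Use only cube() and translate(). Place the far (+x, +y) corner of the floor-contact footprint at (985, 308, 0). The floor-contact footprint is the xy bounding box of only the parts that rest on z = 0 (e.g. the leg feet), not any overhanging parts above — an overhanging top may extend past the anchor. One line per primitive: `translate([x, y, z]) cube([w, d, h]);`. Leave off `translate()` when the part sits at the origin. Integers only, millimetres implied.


// rung span = 514 - 2*51 = 412
// rung[k] z = 247 + k*325
translate([471, 239, 0]) cube([51, 69, 1337]);
translate([934, 239, 0]) cube([51, 69, 1337]);
translate([522, 239, 247]) cube([412, 69, 24]);
translate([522, 239, 572]) cube([412, 69, 24]);
translate([522, 239, 897]) cube([412, 69, 24]);
translate([522, 239, 1222]) cube([412, 69, 24]);


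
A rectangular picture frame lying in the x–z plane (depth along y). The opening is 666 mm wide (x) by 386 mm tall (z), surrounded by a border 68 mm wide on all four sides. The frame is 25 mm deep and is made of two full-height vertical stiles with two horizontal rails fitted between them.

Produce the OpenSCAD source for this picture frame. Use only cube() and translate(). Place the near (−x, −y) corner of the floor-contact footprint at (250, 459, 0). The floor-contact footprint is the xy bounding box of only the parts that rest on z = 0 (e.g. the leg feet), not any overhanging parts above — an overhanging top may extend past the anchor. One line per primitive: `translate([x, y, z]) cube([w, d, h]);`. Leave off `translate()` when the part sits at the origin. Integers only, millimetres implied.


translate([250, 459, 0]) cube([68, 25, 522]);
translate([984, 459, 0]) cube([68, 25, 522]);
translate([318, 459, 0]) cube([666, 25, 68]);
translate([318, 459, 454]) cube([666, 25, 68]);


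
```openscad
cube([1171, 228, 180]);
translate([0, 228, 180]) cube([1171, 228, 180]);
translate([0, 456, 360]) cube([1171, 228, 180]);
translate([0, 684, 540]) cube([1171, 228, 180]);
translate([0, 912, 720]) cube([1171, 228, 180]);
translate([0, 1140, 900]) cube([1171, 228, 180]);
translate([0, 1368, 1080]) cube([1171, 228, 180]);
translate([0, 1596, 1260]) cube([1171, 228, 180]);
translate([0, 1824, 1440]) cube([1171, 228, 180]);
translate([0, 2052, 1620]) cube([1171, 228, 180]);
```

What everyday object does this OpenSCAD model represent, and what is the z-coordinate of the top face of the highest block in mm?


A staircase. The total rise is 1800 mm.

10 identical blocks, each offset up and back from the previous — a staircase. Each step is 180 mm tall and there are 10 of them, so the total rise is 10 × 180 = 1800 mm.


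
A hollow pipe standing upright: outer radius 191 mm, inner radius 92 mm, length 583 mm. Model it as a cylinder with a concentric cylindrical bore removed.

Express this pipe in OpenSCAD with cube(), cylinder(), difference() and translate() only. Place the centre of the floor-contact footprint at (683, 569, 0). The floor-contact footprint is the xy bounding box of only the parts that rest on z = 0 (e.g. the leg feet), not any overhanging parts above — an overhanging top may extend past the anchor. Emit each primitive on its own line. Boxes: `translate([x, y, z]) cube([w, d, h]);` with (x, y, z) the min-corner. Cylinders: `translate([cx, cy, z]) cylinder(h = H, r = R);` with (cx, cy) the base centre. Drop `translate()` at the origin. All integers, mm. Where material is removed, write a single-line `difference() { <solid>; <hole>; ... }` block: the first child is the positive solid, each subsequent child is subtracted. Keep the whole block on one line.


difference() { translate([683, 569, 0]) cylinder(h = 583, r = 191); translate([683, 569, 0]) cylinder(h = 583, r = 92); }


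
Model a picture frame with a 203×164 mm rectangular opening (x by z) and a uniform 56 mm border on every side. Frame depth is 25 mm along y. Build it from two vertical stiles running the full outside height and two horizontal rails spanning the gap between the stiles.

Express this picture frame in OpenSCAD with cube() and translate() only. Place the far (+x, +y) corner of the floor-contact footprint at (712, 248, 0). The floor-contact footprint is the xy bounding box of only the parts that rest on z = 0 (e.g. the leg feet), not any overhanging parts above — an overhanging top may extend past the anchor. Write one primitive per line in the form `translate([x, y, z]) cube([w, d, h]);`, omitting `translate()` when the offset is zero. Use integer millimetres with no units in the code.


translate([397, 223, 0]) cube([56, 25, 276]);
translate([656, 223, 0]) cube([56, 25, 276]);
translate([453, 223, 0]) cube([203, 25, 56]);
translate([453, 223, 220]) cube([203, 25, 56]);


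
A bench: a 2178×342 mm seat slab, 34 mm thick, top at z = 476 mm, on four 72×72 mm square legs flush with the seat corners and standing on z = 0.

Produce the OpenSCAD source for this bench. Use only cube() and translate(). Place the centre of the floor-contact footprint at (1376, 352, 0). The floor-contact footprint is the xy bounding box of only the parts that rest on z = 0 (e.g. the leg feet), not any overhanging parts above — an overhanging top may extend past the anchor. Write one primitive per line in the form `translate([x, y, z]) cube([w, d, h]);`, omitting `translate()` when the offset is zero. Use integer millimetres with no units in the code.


translate([287, 181, 442]) cube([2178, 342, 34]);
translate([287, 181, 0]) cube([72, 72, 442]);
translate([287, 451, 0]) cube([72, 72, 442]);
translate([2393, 181, 0]) cube([72, 72, 442]);
translate([2393, 451, 0]) cube([72, 72, 442]);


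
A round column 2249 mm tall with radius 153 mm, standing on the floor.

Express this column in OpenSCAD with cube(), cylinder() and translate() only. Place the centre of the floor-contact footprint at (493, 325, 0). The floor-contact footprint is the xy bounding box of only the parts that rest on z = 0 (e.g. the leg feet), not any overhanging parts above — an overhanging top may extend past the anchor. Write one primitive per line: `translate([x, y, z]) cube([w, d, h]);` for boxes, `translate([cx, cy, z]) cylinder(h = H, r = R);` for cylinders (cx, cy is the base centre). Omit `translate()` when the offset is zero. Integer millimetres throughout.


translate([493, 325, 0]) cylinder(h = 2249, r = 153);


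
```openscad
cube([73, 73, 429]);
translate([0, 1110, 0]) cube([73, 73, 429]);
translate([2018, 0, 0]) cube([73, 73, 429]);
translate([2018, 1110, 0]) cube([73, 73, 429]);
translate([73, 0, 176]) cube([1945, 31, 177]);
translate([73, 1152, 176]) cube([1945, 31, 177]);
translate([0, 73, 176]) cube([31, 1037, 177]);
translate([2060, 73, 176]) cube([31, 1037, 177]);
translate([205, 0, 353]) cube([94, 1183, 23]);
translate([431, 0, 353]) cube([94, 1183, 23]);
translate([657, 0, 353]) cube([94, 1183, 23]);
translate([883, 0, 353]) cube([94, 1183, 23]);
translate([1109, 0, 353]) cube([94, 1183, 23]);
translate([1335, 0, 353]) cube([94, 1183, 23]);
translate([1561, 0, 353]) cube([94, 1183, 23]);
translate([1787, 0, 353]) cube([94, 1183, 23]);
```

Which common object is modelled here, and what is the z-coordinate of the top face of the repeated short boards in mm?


A bed frame. The slat-top height is 376 mm.

Four posts, four rails, and a row of slats — a bed frame. Slats sit on the rails at z = 176 + 177 = 353; with slat thickness 23, the top is 376 mm.


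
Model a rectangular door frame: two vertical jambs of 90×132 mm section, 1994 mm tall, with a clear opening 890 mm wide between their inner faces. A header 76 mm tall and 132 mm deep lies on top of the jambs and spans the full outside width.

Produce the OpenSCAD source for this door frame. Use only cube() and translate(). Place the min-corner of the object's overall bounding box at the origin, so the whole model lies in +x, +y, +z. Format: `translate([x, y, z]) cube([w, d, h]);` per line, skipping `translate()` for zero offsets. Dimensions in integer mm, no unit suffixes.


cube([90, 132, 1994]);
translate([980, 0, 0]) cube([90, 132, 1994]);
translate([0, 0, 1994]) cube([1070, 132, 76]);


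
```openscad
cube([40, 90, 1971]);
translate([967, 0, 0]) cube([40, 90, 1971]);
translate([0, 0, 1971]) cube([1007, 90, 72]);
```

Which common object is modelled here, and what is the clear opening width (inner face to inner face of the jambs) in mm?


A door frame. The clear opening width is 927 mm.

Two 1971 mm tall posts with a header on top — a door frame. The left jamb is 40 mm wide at x = 0; the right jamb starts at x = 967. The clear opening is 967 − 40 = 927 mm.


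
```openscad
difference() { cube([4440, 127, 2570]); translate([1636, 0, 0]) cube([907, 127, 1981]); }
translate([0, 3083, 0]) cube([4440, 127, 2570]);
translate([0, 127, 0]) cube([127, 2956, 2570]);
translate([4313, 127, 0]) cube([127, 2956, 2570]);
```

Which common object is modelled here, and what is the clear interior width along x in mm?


A single room. The interior width is 4186 mm.

Four walls enclosing a rectangle with a door in the front wall — a room. Outside width 4440 minus two 127 mm walls gives 4186 mm.


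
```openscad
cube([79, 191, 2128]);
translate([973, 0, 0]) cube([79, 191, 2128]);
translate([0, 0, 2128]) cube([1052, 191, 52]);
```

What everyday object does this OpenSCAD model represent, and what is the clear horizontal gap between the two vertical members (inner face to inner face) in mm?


A door frame. The clear opening width is 894 mm.

Two 2128 mm tall posts with a header on top — a door frame. The left jamb is 79 mm wide at x = 0; the right jamb starts at x = 973. The clear opening is 973 − 79 = 894 mm.


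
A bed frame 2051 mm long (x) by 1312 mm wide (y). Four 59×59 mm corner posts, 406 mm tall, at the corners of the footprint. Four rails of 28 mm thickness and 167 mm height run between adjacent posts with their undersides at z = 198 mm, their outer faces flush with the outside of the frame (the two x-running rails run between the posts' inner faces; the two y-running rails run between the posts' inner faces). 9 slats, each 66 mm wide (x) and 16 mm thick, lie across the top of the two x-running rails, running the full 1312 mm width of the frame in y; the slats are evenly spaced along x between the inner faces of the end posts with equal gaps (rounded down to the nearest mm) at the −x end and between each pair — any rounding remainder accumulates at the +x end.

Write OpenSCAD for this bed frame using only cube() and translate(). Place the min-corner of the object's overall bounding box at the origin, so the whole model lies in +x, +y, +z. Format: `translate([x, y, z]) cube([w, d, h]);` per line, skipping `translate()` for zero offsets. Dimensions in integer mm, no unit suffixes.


cube([59, 59, 406]);
translate([0, 1253, 0]) cube([59, 59, 406]);
translate([1992, 0, 0]) cube([59, 59, 406]);
translate([1992, 1253, 0]) cube([59, 59, 406]);
translate([59, 0, 198]) cube([1933, 28, 167]);
translate([59, 1284, 198]) cube([1933, 28, 167]);
translate([0, 59, 198]) cube([28, 1194, 167]);
translate([2023, 59, 198]) cube([28, 1194, 167]);
translate([192, 0, 365]) cube([66, 1312, 16]);
translate([391, 0, 365]) cube([66, 1312, 16]);
translate([590, 0, 365]) cube([66, 1312, 16]);
translate([789, 0, 365]) cube([66, 1312, 16]);
translate([988, 0, 365]) cube([66, 1312, 16]);
translate([1187, 0, 365]) cube([66, 1312, 16]);
translate([1386, 0, 365]) cube([66, 1312, 16]);
translate([1585, 0, 365]) cube([66, 1312, 16]);
translate([1784, 0, 365]) cube([66, 1312, 16]);


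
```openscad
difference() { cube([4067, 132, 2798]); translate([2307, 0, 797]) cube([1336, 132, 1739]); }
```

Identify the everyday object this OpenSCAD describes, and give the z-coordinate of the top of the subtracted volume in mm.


A wall with a window opening. The window head height is 2536 mm.

A wall with a rectangular opening subtracted — a window. Sill at z = 797, opening 1739 mm tall, so the head is at 797 + 1739 = 2536 mm.


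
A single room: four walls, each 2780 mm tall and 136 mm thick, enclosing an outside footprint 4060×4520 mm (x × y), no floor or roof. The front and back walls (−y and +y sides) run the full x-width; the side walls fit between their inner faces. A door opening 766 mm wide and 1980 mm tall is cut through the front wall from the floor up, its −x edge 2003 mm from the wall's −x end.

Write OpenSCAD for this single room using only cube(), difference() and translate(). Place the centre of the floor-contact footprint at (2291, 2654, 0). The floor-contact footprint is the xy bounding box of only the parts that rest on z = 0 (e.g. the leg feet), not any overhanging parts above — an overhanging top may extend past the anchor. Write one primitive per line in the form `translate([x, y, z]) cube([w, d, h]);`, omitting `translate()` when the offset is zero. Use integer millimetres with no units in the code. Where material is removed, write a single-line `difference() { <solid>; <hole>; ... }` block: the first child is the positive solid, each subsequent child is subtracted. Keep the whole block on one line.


difference() { translate([261, 394, 0]) cube([4060, 136, 2780]); translate([2264, 394, 0]) cube([766, 136, 1980]); }
translate([261, 4778, 0]) cube([4060, 136, 2780]);
translate([261, 530, 0]) cube([136, 4248, 2780]);
translate([4185, 530, 0]) cube([136, 4248, 2780]);


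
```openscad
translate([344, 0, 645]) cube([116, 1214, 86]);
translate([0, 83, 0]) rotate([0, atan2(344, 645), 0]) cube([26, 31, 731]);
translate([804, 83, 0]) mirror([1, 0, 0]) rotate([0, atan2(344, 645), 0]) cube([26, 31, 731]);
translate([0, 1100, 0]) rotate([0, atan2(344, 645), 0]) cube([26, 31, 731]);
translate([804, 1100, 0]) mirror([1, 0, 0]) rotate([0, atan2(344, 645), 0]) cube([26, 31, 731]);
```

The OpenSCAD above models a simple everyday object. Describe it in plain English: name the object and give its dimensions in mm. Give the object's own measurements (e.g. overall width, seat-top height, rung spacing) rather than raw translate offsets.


A sawhorse. A 116×1214×86 mm beam (x, y, z) sits on two A-frame leg pairs. Each pair is two raked legs of 26×31 mm section (31 mm along y) splaying symmetrically in x. Each leg rises 645 mm vertically over 344 mm of horizontal reach and is 731 mm long along its own axis. Every leg's outer bottom edge rests on the floor and its outer top edge meets a bottom edge of the beam — the left legs (tilting toward +x) meet the beam's −x bottom edge, the right legs (their mirror images, tilting toward −x) meet its +x bottom edge — so the leg tops tuck under the beam, the beam's underside is 645 mm above the floor, and the feet are 804 mm apart outside-to-outside with the beam centred between them. The two leg pairs are set in 83 mm from either end of the beam.


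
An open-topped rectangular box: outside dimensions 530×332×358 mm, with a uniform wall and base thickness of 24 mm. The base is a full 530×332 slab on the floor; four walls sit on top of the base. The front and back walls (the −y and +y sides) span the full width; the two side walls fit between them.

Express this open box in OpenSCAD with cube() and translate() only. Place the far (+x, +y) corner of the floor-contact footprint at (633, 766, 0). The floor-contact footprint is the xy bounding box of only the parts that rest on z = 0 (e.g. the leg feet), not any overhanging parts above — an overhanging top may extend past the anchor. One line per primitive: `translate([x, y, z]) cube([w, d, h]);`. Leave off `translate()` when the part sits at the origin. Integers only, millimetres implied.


translate([103, 434, 0]) cube([530, 332, 24]);
translate([103, 434, 24]) cube([530, 24, 334]);
translate([103, 742, 24]) cube([530, 24, 334]);
translate([103, 458, 24]) cube([24, 284, 334]);
translate([609, 458, 24]) cube([24, 284, 334]);


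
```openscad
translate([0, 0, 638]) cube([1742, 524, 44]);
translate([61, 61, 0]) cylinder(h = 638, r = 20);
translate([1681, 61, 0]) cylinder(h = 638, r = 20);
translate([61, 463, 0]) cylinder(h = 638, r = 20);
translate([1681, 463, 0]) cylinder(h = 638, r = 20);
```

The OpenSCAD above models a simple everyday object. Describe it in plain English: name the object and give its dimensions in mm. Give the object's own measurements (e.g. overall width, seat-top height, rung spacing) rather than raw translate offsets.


A table: top 1742 mm (x) × 524 mm (y), 44 mm thick, upper face at z = 682 mm, on four round legs of 40 mm diameter, each leg's bounding box inset 41 mm from the nearest pair of top edges from z = 0 to the bottom of the top.


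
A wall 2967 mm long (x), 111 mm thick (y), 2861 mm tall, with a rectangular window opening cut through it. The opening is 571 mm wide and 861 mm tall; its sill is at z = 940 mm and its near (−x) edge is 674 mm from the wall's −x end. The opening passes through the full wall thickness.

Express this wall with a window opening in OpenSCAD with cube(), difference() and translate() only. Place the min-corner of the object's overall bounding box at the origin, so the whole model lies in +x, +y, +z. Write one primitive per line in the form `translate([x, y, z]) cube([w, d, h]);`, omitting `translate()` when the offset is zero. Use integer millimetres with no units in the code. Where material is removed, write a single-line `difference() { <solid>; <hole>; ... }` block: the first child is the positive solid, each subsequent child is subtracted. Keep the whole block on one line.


difference() { cube([2967, 111, 2861]); translate([674, 0, 940]) cube([571, 111, 861]); }


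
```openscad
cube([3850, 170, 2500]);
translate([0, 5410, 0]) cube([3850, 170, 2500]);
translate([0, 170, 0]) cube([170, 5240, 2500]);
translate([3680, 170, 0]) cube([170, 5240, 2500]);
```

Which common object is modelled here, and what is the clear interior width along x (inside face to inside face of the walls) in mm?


A house (or room) frame. The interior width is 3510 mm.

Four 2500 mm walls enclosing a rectangle with no floor or roof — a room or house frame. Outside width is 3850 mm and wall thickness is 170 mm, so the interior width is 3850 − 2 × 170 = 3510 mm.


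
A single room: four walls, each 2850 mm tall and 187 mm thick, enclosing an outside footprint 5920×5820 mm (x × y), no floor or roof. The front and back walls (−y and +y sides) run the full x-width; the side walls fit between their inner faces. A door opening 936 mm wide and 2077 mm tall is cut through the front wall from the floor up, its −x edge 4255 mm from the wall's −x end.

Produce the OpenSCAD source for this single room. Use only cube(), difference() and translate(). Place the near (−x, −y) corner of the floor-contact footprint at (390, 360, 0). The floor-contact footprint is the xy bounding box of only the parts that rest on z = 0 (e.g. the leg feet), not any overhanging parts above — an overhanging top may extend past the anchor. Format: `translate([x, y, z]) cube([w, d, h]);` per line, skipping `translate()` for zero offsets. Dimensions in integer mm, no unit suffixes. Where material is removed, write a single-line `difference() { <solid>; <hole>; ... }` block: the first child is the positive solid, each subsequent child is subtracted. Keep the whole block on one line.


difference() { translate([390, 360, 0]) cube([5920, 187, 2850]); translate([4645, 360, 0]) cube([936, 187, 2077]); }
translate([390, 5993, 0]) cube([5920, 187, 2850]);
translate([390, 547, 0]) cube([187, 5446, 2850]);
translate([6123, 547, 0]) cube([187, 5446, 2850]);


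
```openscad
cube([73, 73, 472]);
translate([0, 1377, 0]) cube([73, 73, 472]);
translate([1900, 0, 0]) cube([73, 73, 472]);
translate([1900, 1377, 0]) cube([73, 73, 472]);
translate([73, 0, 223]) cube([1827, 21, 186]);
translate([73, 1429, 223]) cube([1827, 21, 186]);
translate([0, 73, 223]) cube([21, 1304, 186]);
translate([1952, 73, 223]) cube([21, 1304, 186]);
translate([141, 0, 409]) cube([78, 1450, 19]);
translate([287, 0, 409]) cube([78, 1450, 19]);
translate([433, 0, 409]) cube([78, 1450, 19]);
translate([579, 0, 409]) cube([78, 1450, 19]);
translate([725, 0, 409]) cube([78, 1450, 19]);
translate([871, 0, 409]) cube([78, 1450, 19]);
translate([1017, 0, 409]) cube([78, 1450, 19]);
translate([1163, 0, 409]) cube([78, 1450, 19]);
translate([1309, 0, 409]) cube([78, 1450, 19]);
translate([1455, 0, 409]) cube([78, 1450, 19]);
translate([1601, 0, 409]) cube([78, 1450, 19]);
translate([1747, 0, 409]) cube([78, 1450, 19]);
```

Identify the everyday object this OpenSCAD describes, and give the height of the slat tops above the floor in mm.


A bed frame. The slat-top height is 428 mm.

Four posts, four rails, and a row of slats — a bed frame. Slats sit on the rails at z = 223 + 186 = 409; with slat thickness 19, the top is 428 mm.


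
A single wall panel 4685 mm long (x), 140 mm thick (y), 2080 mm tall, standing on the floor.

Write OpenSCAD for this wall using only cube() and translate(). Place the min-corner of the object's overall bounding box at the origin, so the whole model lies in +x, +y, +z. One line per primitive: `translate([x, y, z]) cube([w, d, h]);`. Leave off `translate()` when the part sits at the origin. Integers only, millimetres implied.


cube([4685, 140, 2080]);


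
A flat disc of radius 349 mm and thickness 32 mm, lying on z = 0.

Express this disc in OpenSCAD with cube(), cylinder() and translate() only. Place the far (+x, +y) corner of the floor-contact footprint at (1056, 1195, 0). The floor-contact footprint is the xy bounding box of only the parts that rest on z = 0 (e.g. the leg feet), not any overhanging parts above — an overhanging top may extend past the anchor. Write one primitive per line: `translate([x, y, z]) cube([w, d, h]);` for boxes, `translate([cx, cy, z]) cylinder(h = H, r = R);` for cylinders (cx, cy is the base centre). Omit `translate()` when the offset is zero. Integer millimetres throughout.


translate([707, 846, 0]) cylinder(h = 32, r = 349);


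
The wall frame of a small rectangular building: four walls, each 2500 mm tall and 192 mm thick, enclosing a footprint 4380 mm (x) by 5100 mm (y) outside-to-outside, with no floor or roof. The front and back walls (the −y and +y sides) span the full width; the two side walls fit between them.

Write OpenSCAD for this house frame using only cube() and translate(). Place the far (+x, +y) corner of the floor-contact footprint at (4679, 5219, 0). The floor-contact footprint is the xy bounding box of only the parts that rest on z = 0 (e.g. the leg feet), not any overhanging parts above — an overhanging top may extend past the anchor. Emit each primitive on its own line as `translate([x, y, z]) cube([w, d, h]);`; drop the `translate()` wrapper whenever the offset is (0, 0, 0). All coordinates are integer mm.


translate([299, 119, 0]) cube([4380, 192, 2500]);
translate([299, 5027, 0]) cube([4380, 192, 2500]);
translate([299, 311, 0]) cube([192, 4716, 2500]);
translate([4487, 311, 0]) cube([192, 4716, 2500]);


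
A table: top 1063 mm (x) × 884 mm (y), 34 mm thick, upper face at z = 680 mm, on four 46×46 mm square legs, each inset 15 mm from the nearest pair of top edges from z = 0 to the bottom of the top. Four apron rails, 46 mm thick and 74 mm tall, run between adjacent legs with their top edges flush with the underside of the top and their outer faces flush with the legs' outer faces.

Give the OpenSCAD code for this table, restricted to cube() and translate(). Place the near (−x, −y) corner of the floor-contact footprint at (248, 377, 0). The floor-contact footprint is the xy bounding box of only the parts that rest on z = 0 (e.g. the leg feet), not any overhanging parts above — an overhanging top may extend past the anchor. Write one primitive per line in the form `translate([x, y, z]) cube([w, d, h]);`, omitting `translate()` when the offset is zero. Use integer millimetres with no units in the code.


translate([233, 362, 646]) cube([1063, 884, 34]);
translate([248, 377, 0]) cube([46, 46, 646]);
translate([1235, 377, 0]) cube([46, 46, 646]);
translate([248, 1185, 0]) cube([46, 46, 646]);
translate([1235, 1185, 0]) cube([46, 46, 646]);
translate([294, 377, 572]) cube([941, 46, 74]);
translate([294, 1185, 572]) cube([941, 46, 74]);
translate([248, 423, 572]) cube([46, 762, 74]);
translate([1235, 423, 572]) cube([46, 762, 74]);


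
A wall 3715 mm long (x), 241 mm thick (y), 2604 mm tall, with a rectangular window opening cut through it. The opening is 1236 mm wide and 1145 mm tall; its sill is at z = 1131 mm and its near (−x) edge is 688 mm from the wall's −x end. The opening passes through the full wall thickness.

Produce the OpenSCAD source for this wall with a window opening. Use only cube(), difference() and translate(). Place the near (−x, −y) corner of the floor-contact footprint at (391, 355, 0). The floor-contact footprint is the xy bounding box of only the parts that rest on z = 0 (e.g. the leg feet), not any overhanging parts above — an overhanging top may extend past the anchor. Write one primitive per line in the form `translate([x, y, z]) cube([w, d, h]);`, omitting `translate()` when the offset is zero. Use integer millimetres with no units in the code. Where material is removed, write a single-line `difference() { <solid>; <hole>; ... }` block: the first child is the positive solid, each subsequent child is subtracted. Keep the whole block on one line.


difference() { translate([391, 355, 0]) cube([3715, 241, 2604]); translate([1079, 355, 1131]) cube([1236, 241, 1145]); }


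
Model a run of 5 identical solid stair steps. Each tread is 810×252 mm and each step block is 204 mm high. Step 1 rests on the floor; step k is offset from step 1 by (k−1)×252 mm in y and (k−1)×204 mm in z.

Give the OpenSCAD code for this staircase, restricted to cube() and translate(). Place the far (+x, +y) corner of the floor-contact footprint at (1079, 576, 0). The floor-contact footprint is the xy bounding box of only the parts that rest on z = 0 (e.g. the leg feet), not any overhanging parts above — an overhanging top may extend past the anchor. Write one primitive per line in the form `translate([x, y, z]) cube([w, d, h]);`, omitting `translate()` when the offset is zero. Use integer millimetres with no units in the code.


translate([269, 324, 0]) cube([810, 252, 204]);
translate([269, 576, 204]) cube([810, 252, 204]);
translate([269, 828, 408]) cube([810, 252, 204]);
translate([269, 1080, 612]) cube([810, 252, 204]);
translate([269, 1332, 816]) cube([810, 252, 204]);


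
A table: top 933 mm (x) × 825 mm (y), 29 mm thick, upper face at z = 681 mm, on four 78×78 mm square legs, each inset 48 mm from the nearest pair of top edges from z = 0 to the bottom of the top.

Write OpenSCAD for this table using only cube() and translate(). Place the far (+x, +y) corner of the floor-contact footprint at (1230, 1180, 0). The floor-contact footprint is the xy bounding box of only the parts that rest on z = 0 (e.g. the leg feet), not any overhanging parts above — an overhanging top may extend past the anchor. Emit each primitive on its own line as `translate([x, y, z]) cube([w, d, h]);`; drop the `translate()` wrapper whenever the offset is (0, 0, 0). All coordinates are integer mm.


translate([345, 403, 652]) cube([933, 825, 29]);
translate([393, 451, 0]) cube([78, 78, 652]);
translate([1152, 451, 0]) cube([78, 78, 652]);
translate([393, 1102, 0]) cube([78, 78, 652]);
translate([1152, 1102, 0]) cube([78, 78, 652]);


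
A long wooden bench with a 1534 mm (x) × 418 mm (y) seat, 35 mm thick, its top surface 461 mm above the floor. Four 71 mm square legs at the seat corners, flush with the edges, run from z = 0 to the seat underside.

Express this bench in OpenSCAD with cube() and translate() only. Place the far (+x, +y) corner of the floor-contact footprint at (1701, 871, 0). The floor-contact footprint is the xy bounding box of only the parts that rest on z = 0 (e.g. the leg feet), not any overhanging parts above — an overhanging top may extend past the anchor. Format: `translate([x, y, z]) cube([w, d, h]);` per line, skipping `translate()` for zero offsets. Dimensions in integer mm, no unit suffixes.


// leg_h = 461 − 35 = 426
translate([167, 453, 426]) cube([1534, 418, 35]);
translate([167, 453, 0]) cube([71, 71, 426]);
translate([167, 800, 0]) cube([71, 71, 426]);
translate([1630, 453, 0]) cube([71, 71, 426]);
translate([1630, 800, 0]) cube([71, 71, 426]);


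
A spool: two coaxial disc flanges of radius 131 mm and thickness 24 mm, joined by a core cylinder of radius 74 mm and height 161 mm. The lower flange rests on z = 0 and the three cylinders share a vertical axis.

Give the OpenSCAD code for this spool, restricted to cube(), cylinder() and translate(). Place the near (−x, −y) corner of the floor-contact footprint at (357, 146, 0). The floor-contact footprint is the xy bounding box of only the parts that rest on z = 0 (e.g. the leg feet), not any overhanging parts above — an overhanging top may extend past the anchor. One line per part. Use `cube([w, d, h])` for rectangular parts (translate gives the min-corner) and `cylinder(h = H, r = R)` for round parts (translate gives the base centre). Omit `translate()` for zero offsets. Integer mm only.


translate([488, 277, 0]) cylinder(h = 24, r = 131);
translate([488, 277, 24]) cylinder(h = 161, r = 74);
translate([488, 277, 185]) cylinder(h = 24, r = 131);


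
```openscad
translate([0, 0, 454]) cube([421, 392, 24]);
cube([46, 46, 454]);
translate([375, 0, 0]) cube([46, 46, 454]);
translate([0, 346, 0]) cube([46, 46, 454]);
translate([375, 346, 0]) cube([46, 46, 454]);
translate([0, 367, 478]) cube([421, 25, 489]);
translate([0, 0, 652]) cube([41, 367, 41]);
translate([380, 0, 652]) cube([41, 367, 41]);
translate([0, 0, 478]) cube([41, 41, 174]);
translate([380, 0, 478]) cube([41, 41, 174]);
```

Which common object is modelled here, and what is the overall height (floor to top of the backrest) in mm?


A chair. The overall height is 967 mm.

A slab on four corner posts with a tall panel at the back — a chair. The seat slab sits at z = 454 with thickness 24, and the 489 mm backrest starts at the seat top, so the overall height is 454 + 24 + 489 = 967 mm.


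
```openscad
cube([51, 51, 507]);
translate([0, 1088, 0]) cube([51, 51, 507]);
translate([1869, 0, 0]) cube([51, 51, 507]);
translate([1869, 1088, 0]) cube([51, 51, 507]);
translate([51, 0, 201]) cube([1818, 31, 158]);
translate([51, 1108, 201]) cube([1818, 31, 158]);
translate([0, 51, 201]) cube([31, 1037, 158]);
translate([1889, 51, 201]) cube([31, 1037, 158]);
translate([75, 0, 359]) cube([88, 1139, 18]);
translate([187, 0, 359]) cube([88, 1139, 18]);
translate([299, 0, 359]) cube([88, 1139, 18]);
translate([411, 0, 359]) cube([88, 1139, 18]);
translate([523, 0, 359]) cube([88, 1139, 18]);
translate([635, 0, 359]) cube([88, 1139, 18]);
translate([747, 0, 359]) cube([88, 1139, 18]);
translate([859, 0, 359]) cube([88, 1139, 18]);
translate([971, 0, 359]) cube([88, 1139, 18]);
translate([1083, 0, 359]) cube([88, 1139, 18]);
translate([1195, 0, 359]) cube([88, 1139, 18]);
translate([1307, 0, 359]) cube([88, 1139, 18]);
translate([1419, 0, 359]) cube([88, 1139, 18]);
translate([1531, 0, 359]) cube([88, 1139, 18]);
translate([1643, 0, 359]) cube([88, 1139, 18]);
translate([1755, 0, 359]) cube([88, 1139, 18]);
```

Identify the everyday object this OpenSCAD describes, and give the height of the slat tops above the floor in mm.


A bed frame. The slat-top height is 377 mm.

Four posts, four rails, and a row of slats — a bed frame. Slats sit on the rails at z = 201 + 158 = 359; with slat thickness 18, the top is 377 mm.


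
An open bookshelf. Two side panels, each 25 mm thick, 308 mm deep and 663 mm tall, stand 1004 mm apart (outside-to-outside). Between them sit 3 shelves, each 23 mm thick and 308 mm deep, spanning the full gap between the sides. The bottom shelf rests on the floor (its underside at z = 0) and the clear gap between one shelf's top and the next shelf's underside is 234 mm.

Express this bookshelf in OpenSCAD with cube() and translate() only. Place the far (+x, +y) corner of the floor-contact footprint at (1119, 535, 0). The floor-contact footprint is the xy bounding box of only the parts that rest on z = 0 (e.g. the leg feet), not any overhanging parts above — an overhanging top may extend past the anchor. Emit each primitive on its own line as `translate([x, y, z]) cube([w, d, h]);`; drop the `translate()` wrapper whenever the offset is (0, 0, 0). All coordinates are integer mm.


translate([115, 227, 0]) cube([25, 308, 663]);
translate([1094, 227, 0]) cube([25, 308, 663]);
translate([140, 227, 0]) cube([954, 308, 23]);
translate([140, 227, 257]) cube([954, 308, 23]);
translate([140, 227, 514]) cube([954, 308, 23]);


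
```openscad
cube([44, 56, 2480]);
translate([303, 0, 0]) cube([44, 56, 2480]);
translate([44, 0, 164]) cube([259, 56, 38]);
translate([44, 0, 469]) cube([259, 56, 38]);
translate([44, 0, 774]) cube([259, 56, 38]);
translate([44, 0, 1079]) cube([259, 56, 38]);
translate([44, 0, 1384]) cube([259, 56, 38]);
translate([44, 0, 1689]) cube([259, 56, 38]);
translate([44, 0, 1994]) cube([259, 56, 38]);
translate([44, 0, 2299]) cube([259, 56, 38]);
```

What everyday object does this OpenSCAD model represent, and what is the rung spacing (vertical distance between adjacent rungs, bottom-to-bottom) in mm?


A ladder. The rung spacing is 305 mm.

Two tall 44×56 posts with 8 short bars between them — a ladder. Adjacent rungs sit at z = 164 and z = 469, so the spacing is 469 − 164 = 305 mm.


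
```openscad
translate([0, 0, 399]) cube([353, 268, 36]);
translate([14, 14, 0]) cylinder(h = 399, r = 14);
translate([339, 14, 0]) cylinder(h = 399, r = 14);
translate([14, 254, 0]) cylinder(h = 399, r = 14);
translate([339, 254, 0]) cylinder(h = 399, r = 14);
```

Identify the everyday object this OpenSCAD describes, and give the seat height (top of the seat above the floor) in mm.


A stool. The seat height is 435 mm.

A 353×268×36 slab at z = 399 on four corner cylinders — a stool. The seat top is 399 + 36 = 435 mm.


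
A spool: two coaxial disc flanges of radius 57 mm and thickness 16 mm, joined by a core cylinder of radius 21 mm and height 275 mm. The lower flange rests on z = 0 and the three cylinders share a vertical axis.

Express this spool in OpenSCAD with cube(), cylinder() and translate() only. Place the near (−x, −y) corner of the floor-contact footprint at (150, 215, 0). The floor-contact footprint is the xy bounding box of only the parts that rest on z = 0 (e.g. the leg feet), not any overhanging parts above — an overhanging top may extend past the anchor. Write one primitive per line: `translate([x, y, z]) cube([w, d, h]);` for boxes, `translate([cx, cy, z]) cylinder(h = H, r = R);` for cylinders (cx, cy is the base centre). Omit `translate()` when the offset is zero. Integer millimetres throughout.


translate([207, 272, 0]) cylinder(h = 16, r = 57);
translate([207, 272, 16]) cylinder(h = 275, r = 21);
translate([207, 272, 291]) cylinder(h = 16, r = 57);


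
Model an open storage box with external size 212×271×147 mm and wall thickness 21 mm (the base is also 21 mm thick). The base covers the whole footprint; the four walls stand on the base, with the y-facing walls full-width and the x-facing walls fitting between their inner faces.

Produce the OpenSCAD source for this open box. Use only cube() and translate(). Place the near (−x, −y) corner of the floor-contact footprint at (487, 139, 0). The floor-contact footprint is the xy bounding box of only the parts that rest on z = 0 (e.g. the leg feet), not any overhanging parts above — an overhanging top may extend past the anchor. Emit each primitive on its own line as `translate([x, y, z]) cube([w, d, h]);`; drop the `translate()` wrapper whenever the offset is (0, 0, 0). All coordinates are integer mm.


translate([487, 139, 0]) cube([212, 271, 21]);
translate([487, 139, 21]) cube([212, 21, 126]);
translate([487, 389, 21]) cube([212, 21, 126]);
translate([487, 160, 21]) cube([21, 229, 126]);
translate([678, 160, 21]) cube([21, 229, 126]);


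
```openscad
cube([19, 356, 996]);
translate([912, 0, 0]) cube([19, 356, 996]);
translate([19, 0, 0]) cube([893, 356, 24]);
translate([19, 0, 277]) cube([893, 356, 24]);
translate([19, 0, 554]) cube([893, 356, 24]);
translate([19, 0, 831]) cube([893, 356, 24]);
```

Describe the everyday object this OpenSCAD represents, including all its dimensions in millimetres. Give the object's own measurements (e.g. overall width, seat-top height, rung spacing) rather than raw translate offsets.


An open bookshelf. Two side panels, each 19 mm thick, 356 mm deep and 996 mm tall, stand 931 mm apart (outside-to-outside). Between them sit 4 shelves, each 24 mm thick and 356 mm deep, spanning the full gap between the sides. The bottom shelf rests on the floor (its underside at z = 0) and the clear gap between one shelf's top and the next shelf's underside is 253 mm.


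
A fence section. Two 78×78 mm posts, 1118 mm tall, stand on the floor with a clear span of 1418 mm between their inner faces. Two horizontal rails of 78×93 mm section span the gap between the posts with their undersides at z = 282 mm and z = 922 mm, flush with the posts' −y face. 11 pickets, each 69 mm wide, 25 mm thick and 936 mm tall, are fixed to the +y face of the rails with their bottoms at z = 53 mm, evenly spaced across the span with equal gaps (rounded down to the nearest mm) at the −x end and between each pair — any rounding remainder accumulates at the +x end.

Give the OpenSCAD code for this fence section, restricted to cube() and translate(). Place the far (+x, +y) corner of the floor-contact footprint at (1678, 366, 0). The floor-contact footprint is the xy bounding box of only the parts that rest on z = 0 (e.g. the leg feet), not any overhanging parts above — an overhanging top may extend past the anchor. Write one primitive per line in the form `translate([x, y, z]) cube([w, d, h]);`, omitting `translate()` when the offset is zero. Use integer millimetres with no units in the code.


translate([104, 288, 0]) cube([78, 78, 1118]);
translate([1600, 288, 0]) cube([78, 78, 1118]);
translate([182, 288, 282]) cube([1418, 78, 93]);
translate([182, 288, 922]) cube([1418, 78, 93]);
translate([236, 366, 53]) cube([69, 25, 936]);
translate([359, 366, 53]) cube([69, 25, 936]);
translate([482, 366, 53]) cube([69, 25, 936]);
translate([605, 366, 53]) cube([69, 25, 936]);
translate([728, 366, 53]) cube([69, 25, 936]);
translate([851, 366, 53]) cube([69, 25, 936]);
translate([974, 366, 53]) cube([69, 25, 936]);
translate([1097, 366, 53]) cube([69, 25, 936]);
translate([1220, 366, 53]) cube([69, 25, 936]);
translate([1343, 366, 53]) cube([69, 25, 936]);
translate([1466, 366, 53]) cube([69, 25, 936]);
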